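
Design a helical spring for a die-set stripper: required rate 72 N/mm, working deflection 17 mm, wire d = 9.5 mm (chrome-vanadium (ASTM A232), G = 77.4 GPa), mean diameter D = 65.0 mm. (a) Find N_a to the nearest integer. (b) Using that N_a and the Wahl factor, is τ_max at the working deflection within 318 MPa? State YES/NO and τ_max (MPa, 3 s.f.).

(a) 4 coils; (b) YES, τ_max = 287 MPa

N_a = Gd⁴/(8D³k) = (77.4×10³)(9.5⁴)/(8·65.0³·72) = 3.985 → N_a = 4
Actual rate k = Gd⁴/(8D³·4) = 71.737 N/mm
Working load F = kδ = 71.737·17 = 1219.5 N
C = 65.0/9.5 = 6.8421; K_W = (4C−1)/(4C−4)+0.615/C = 1.2183
τ_max = K_W·8FD/(πd³) = 1.2183·235.44 = 286.83 MPa
τ_max ≤ 318 MPa → acceptable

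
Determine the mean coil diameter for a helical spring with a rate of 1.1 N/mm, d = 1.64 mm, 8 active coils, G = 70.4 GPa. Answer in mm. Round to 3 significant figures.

D = (Gd⁴/(8N_a·k))^(1/3) = (70.4×10³·1.64⁴/(8·8·1.1))^(1/3)
  = (7233.95)^(1/3) = 19.3401 mm

19.3 mm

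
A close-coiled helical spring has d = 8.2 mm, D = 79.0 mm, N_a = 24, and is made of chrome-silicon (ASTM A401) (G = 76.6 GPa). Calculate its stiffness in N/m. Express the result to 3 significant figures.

3660 N/m

k = Gd⁴/(8D³N_a) = (76.6×10³ × 8.2⁴) / (8 × 79.0³ × 24)
  = 3.46325e+08 / 9.46635e+07 = 3.6585 N/mm = 3658.5 N/m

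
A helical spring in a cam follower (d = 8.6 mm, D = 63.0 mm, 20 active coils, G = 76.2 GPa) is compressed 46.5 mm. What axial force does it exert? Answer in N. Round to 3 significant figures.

k = Gd⁴/(8D³N_a) = (76.2×10³)(8.6⁴)/(8·63.0³·20) = 10.419 N/mm
F = k·δ = 10.419 × 46.5 = 484.46 N

484 N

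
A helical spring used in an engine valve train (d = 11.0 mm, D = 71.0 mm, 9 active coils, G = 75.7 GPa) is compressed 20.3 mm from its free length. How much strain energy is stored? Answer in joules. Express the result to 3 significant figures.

8.86 J

k = Gd⁴/(8D³N_a) = (75.7×10³)(11.0⁴)/(8·71.0³·9) = 43.009 N/mm
U = ½kδ² = 0.5 × 43.009 × 20.3² = 8861.8 N·mm = 8.8618 J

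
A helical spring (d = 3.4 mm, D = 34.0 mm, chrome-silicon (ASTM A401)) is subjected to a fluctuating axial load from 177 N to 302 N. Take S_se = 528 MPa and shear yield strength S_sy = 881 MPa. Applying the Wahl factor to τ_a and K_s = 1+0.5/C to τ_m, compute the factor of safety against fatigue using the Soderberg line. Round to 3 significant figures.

1.08

C = D/d = 34.0/3.4 = 10.0000; K_W = (4C−1)/(4C−4)+0.615/C = 1.1448; K_s = 1+0.5/C = 1.0500
F_a = (F_max−F_min)/2 = 62.5 N; F_m = (F_max+F_min)/2 = 239.5 N
τ_a = K_W·8F_aD/(πd³) = 1.1448 × 137.68 = 157.62 MPa
τ_m = K_s·8F_mD/(πd³) = 1.0500 × 527.58 = 553.96 MPa
Soderberg: 1/n_f = τ_a/S_se + τ_m/S_sy = 157.62/528 + 553.96/881 = 0.29852 + 0.62878 = 0.9273
n_f = 1/0.9273 = 1.078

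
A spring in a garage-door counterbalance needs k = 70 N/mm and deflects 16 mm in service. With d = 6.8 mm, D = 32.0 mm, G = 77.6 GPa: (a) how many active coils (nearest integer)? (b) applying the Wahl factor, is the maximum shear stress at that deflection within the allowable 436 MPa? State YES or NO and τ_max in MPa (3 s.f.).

N_a = Gd⁴/(8D³k) = (77.6×10³)(6.8⁴)/(8·32.0³·70) = 9.042 → N_a = 9
Actual rate k = Gd⁴/(8D³·9) = 70.326 N/mm
Working load F = kδ = 70.326·16 = 1125.2 N
C = 32.0/6.8 = 4.7059; K_W = (4C−1)/(4C−4)+0.615/C = 1.3331
τ_max = K_W·8FD/(πd³) = 1.3331·291.61 = 388.73 MPa
τ_max ≤ 436 MPa → acceptable

(a) 9 coils; (b) YES, τ_max = 389 MPa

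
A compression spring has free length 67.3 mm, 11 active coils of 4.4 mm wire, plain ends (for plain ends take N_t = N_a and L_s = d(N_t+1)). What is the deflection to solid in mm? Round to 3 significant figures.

N_t = 11; L_s = 4.4·12 = 52.8 mm
δ_solid = L₀ − L_s = 67.3 − 52.8 = 14.5 mm

14.5 mm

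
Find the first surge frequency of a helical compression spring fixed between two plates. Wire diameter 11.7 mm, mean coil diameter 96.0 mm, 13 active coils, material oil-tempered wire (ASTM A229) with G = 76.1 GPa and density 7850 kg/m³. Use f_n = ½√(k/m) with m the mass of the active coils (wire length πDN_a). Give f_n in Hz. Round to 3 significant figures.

34.2 Hz

k = Gd⁴/(8D³N_a) = (76.1×10³)(11.7⁴)/(8·96.0³·13) = 15.498 N/mm = 15498 N/m
Wire length L = πDN_a = π·96.0·13 = 3920.7 mm
m = ρ·(πd²/4)·L = 7850 × 107.51×10⁻⁶ m² × 3.9207 m = 3.309 kg
f_n = ½√(k/m) = 0.5·√(15498/3.309) = 0.5·√(4683.7) = 34.219 Hz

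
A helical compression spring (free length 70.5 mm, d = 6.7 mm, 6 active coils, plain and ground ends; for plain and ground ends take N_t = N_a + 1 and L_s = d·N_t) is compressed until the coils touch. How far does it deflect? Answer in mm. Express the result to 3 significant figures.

23.6 mm

N_t = 7; L_s = 6.7·7 = 46.9 mm
δ_solid = L₀ − L_s = 70.5 − 46.9 = 23.6 mm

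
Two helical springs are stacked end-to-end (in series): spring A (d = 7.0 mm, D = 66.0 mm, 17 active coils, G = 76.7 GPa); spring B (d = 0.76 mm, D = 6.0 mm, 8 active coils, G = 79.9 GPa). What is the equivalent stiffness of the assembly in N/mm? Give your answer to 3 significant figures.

1.37 N/mm

k_A = Gd⁴/(8D³N_a) = (76.7×10³)(7.0⁴)/(8·66.0³·17) = 4.71 N/mm
k_B = Gd⁴/(8D³N_a) = (79.9×10³)(0.76⁴)/(8·6.0³·8) = 1.9283 N/mm
Series: 1/k_eq = 1/4.71 + 1/1.9283 = 0.73092; k_eq = 1.3681 N/mm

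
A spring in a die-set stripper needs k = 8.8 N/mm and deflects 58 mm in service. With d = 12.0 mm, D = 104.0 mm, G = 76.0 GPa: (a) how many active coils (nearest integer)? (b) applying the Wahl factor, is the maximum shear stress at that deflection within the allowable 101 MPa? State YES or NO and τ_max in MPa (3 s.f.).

N_a = Gd⁴/(8D³k) = (76.0×10³)(12.0⁴)/(8·104.0³·8.8) = 19.9 → N_a = 20
Actual rate k = Gd⁴/(8D³·20) = 8.7563 N/mm
Working load F = kδ = 8.7563·58 = 507.86 N
C = 104.0/12.0 = 8.6667; K_W = (4C−1)/(4C−4)+0.615/C = 1.1688
τ_max = K_W·8FD/(πd³) = 1.1688·77.835 = 90.973 MPa
τ_max ≤ 101 MPa → acceptable

(a) 20 coils; (b) YES, τ_max = 91.0 MPa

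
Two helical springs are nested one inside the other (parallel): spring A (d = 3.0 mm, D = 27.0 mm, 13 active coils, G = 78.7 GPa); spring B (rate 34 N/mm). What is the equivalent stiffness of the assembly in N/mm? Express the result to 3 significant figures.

k_A = Gd⁴/(8D³N_a) = (78.7×10³)(3.0⁴)/(8·27.0³·13) = 3.1141 N/mm
Parallel: k_eq = 3.1141 + 34 = 37.114 N/mm

37.1 N/mm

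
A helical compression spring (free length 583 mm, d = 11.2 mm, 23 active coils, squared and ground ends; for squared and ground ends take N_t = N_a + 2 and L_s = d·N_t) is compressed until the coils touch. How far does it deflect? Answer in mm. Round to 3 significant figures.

N_t = 25; L_s = 11.2·25 = 280 mm
δ_solid = L₀ − L_s = 583 − 280 = 303 mm

303 mm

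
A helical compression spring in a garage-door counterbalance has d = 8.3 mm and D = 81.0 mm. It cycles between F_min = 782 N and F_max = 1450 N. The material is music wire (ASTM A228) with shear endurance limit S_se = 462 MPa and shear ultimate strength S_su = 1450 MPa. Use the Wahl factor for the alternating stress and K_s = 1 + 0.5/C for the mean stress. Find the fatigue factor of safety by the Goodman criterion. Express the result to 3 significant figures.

C = D/d = 81.0/8.3 = 9.7590; K_W = (4C−1)/(4C−4)+0.615/C = 1.1486; K_s = 1+0.5/C = 1.0512
F_a = (F_max−F_min)/2 = 334 N; F_m = (F_max+F_min)/2 = 1116 N
τ_a = K_W·8F_aD/(πd³) = 1.1486 × 120.49 = 138.4 MPa
τ_m = K_s·8F_mD/(πd³) = 1.0512 × 402.58 = 423.21 MPa
Goodman: 1/n_f = τ_a/S_se + τ_m/S_su = 138.4/462 + 423.21/1450 = 0.29956 + 0.29187 = 0.59143
n_f = 1/0.59143 = 1.691

1.69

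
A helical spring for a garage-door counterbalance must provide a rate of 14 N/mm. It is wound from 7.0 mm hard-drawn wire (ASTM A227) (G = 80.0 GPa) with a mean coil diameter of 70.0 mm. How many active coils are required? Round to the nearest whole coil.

5

N_a = Gd⁴/(8D³k) = (80.0×10³ × 7.0⁴)/(8 × 70.0³ × 14)
    = 1.9208e+08 / 3.8416e+07 = 5 → 5 coils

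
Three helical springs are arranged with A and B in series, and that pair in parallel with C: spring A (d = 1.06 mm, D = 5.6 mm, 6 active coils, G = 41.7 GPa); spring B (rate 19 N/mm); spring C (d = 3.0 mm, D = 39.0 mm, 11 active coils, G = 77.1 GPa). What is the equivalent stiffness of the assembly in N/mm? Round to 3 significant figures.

5.90 N/mm

k_A = Gd⁴/(8D³N_a) = (41.7×10³)(1.06⁴)/(8·5.6³·6) = 6.2453 N/mm
k_C = Gd⁴/(8D³N_a) = (77.1×10³)(3.0⁴)/(8·39.0³·11) = 1.1964 N/mm
Springs A,B series: k_AB = 1/(1/6.2453+1/19) = 4.7003 N/mm; parallel with C: k_eq = 4.7003+1.1964 = 5.8967 N/mm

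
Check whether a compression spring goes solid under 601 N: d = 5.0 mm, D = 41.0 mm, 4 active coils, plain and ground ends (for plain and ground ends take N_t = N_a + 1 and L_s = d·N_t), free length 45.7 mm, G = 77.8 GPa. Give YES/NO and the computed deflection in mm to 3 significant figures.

YES, δ = 27.3 mm

k = Gd⁴/(8D³N_a) = (77.8×10³)(5.0⁴)/(8·41.0³·4) = 22.047 N/mm
N_t = 5; L_s = 5.0·5 = 25 mm; δ_solid = L₀ − L_s = 45.7 − 25 = 20.7 mm
δ = F/k = 601/22.047 = 27.259 mm
δ ≥ δ_solid → spring goes solid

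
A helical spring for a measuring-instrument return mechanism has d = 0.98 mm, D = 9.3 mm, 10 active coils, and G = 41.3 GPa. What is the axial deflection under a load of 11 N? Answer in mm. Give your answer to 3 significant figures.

18.6 mm

k = Gd⁴/(8D³N_a) = (41.3×10³)(0.98⁴)/(8·9.3³·10) = 0.59199 N/mm
δ = F/k = 11 / 0.59199 = 18.581 mm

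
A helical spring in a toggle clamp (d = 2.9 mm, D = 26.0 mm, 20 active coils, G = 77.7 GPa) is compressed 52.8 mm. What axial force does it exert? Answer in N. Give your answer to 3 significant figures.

103 N

k = Gd⁴/(8D³N_a) = (77.7×10³)(2.9⁴)/(8·26.0³·20) = 1.9542 N/mm
F = k·δ = 1.9542 × 52.8 = 103.18 N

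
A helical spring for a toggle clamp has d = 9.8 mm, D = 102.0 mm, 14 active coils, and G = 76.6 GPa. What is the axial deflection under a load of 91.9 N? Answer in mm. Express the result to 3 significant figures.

k = Gd⁴/(8D³N_a) = (76.6×10³)(9.8⁴)/(8·102.0³·14) = 5.9445 N/mm
δ = F/k = 91.9 / 5.9445 = 15.46 mm

15.5 mm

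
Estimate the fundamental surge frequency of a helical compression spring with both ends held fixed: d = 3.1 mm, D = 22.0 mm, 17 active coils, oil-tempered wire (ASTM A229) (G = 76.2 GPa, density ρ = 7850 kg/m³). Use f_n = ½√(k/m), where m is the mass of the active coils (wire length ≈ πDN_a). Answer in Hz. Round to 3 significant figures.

132 Hz

k = Gd⁴/(8D³N_a) = (76.2×10³)(3.1⁴)/(8·22.0³·17) = 4.8595 N/mm = 4859.5 N/m
Wire length L = πDN_a = π·22.0·17 = 1175 mm
m = ρ·(πd²/4)·L = 7850 × 7.5477×10⁻⁶ m² × 1.175 m = 0.069615 kg
f_n = ½√(k/m) = 0.5·√(4859.5/0.069615) = 0.5·√(69806) = 132.1 Hz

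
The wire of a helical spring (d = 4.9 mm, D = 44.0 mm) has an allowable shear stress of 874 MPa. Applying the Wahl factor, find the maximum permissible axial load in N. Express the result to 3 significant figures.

789 N

C = D/d = 44.0/4.9 = 8.9796
K_W = (4C−1)/(4C−4) + 0.615/C = 34.918/31.918 + 0.0685 = 1.1625
τ_max = K·8FD/(πd³) → F_max = τ_allow·πd³/(8DK)
F_max = 874·π·4.9³/(8·44.0·1.1625) = 3.2303e+05/409.19 = 789.45 N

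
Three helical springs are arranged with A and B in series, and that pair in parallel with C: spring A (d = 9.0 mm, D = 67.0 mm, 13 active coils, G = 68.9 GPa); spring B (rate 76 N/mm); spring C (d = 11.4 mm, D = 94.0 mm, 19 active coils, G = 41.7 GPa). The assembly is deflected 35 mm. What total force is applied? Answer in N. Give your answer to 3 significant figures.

620 N

k_A = Gd⁴/(8D³N_a) = (68.9×10³)(9.0⁴)/(8·67.0³·13) = 14.452 N/mm
k_C = Gd⁴/(8D³N_a) = (41.7×10³)(11.4⁴)/(8·94.0³·19) = 5.5786 N/mm
Springs A,B series: k_AB = 1/(1/14.452+1/76) = 12.143 N/mm; parallel with C: k_eq = 12.143+5.5786 = 17.722 N/mm
F = k_eq·δ = 17.722·35 = 620.26 N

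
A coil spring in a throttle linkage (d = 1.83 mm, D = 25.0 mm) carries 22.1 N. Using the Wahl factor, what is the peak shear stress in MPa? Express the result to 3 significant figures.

254 MPa

Spring index C = D/d = 25.0/1.83 = 13.6612
K_W = (4C−1)/(4C−4) + 0.615/C = 53.645/50.645 + 0.0450 = 1.1043
τ₀ = 8FD/(πd³) = 8·22.1·25.0/(π·1.83³) = 4420/19.253 = 229.57 MPa
τ_max = K·τ₀ = 1.1043 × 229.57 = 253.51 MPa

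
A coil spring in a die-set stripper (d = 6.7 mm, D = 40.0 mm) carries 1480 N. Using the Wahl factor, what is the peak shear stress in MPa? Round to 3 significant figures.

Spring index C = D/d = 40.0/6.7 = 5.9701
K_W = (4C−1)/(4C−4) + 0.615/C = 22.881/19.881 + 0.1030 = 1.2539
τ₀ = 8FD/(πd³) = 8·1480·40.0/(π·6.7³) = 473600/944.87 = 501.23 MPa
τ_max = K·τ₀ = 1.2539 × 501.23 = 628.5 MPa

628 MPa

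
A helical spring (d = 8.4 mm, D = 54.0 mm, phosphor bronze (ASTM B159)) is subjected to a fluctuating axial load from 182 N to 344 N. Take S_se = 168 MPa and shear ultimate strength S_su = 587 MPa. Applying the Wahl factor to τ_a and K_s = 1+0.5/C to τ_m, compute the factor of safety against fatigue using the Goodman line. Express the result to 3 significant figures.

C = D/d = 54.0/8.4 = 6.4286; K_W = (4C−1)/(4C−4)+0.615/C = 1.2338; K_s = 1+0.5/C = 1.0778
F_a = (F_max−F_min)/2 = 81 N; F_m = (F_max+F_min)/2 = 263 N
τ_a = K_W·8F_aD/(πd³) = 1.2338 × 18.792 = 23.186 MPa
τ_m = K_s·8F_mD/(πd³) = 1.0778 × 61.017 = 65.763 MPa
Goodman: 1/n_f = τ_a/S_se + τ_m/S_su = 23.186/168 + 65.763/587 = 0.13801 + 0.11203 = 0.25005
n_f = 1/0.25005 = 3.999

4.00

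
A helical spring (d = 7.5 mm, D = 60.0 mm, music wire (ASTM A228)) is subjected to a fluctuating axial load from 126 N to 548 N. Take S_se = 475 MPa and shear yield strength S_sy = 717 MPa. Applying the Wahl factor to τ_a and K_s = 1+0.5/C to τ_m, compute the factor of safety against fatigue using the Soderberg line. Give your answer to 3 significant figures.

C = D/d = 60.0/7.5 = 8.0000; K_W = (4C−1)/(4C−4)+0.615/C = 1.1840; K_s = 1+0.5/C = 1.0625
F_a = (F_max−F_min)/2 = 211 N; F_m = (F_max+F_min)/2 = 337 N
τ_a = K_W·8F_aD/(πd³) = 1.1840 × 76.417 = 90.479 MPa
τ_m = K_s·8F_mD/(πd³) = 1.0625 × 122.05 = 129.68 MPa
Soderberg: 1/n_f = τ_a/S_se + τ_m/S_sy = 90.479/475 + 129.68/717 = 0.19048 + 0.18086 = 0.37134
n_f = 1/0.37134 = 2.693

2.69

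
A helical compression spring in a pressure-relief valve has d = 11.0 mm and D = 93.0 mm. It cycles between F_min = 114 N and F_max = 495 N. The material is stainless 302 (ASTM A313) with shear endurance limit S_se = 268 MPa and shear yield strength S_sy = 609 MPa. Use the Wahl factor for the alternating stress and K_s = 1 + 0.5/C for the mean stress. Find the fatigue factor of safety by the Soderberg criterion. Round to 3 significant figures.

C = D/d = 93.0/11.0 = 8.4545; K_W = (4C−1)/(4C−4)+0.615/C = 1.1734; K_s = 1+0.5/C = 1.0591
F_a = (F_max−F_min)/2 = 190.5 N; F_m = (F_max+F_min)/2 = 304.5 N
τ_a = K_W·8F_aD/(πd³) = 1.1734 × 33.895 = 39.771 MPa
τ_m = K_s·8F_mD/(πd³) = 1.0591 × 54.179 = 57.383 MPa
Soderberg: 1/n_f = τ_a/S_se + τ_m/S_sy = 39.771/268 + 57.383/609 = 0.14840 + 0.09423 = 0.24263
n_f = 1/0.24263 = 4.122

4.12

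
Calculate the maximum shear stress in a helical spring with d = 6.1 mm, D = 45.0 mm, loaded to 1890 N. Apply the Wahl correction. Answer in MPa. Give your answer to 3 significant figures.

Spring index C = D/d = 45.0/6.1 = 7.3770
K_W = (4C−1)/(4C−4) + 0.615/C = 28.508/25.508 + 0.0834 = 1.2010
τ₀ = 8FD/(πd³) = 8·1890·45.0/(π·6.1³) = 680400/713.08 = 954.17 MPa
τ_max = K·τ₀ = 1.2010 × 954.17 = 1145.9 MPa

1150 MPa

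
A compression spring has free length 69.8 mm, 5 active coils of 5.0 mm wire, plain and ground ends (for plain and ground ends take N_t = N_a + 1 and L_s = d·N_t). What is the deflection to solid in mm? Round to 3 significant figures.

N_t = 6; L_s = 5.0·6 = 30 mm
δ_solid = L₀ − L_s = 69.8 − 30 = 39.8 mm

39.8 mm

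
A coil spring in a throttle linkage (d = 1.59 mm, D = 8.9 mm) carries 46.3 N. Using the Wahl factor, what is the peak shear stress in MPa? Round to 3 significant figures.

332 MPa

Spring index C = D/d = 8.9/1.59 = 5.5975
K_W = (4C−1)/(4C−4) + 0.615/C = 21.390/18.390 + 0.1099 = 1.2730
τ₀ = 8FD/(πd³) = 8·46.3·8.9/(π·1.59³) = 3296.56/12.628 = 261.05 MPa
τ_max = K·τ₀ = 1.2730 × 261.05 = 332.31 MPa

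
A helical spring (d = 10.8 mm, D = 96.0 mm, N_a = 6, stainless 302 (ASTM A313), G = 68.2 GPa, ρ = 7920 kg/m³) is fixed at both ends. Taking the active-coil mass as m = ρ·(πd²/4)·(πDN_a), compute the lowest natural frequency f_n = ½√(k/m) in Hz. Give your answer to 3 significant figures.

64.5 Hz

k = Gd⁴/(8D³N_a) = (68.2×10³)(10.8⁴)/(8·96.0³·6) = 21.849 N/mm = 21849 N/m
Wire length L = πDN_a = π·96.0·6 = 1809.6 mm
m = ρ·(πd²/4)·L = 7920 × 91.609×10⁻⁶ m² × 1.8096 m = 1.3129 kg
f_n = ½√(k/m) = 0.5·√(21849/1.3129) = 0.5·√(16641) = 64.501 Hz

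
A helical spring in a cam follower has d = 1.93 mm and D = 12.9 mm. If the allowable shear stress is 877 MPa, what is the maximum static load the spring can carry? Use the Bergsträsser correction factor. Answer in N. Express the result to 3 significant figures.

159 N

C = D/d = 12.9/1.93 = 6.6839
K_B = (4C+2)/(4C−3) = 28.736/23.736 = 1.2107
τ_max = K·8FD/(πd³) → F_max = τ_allow·πd³/(8DK)
F_max = 877·π·1.93³/(8·12.9·1.2107) = 19807/124.94 = 158.53 N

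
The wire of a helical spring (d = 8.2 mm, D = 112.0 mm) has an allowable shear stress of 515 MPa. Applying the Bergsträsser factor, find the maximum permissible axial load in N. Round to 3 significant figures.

C = D/d = 112.0/8.2 = 13.6585
K_B = (4C+2)/(4C−3) = 56.634/51.634 = 1.0968
τ_max = K·8FD/(πd³) → F_max = τ_allow·πd³/(8DK)
F_max = 515·π·8.2³/(8·112.0·1.0968) = 8.9207e+05/982.76 = 907.71 N

908 N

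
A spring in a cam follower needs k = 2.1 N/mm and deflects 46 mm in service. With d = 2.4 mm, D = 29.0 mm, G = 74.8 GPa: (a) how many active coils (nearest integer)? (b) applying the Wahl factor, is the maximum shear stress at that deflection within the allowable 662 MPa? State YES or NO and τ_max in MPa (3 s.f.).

(a) 6 coils; (b) YES, τ_max = 583 MPa

N_a = Gd⁴/(8D³k) = (74.8×10³)(2.4⁴)/(8·29.0³·2.1) = 6.057 → N_a = 6
Actual rate k = Gd⁴/(8D³·6) = 2.1199 N/mm
Working load F = kδ = 2.1199·46 = 97.514 N
C = 29.0/2.4 = 12.0833; K_W = (4C−1)/(4C−4)+0.615/C = 1.1186
τ_max = K_W·8FD/(πd³) = 1.1186·520.92 = 582.69 MPa
τ_max ≤ 662 MPa → acceptable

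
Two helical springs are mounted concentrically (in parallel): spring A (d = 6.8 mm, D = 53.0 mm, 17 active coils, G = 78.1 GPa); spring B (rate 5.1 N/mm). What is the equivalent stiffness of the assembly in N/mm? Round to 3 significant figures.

13.3 N/mm

k_A = Gd⁴/(8D³N_a) = (78.1×10³)(6.8⁴)/(8·53.0³·17) = 8.2475 N/mm
Parallel: k_eq = 8.2475 + 5.1 = 13.347 N/mm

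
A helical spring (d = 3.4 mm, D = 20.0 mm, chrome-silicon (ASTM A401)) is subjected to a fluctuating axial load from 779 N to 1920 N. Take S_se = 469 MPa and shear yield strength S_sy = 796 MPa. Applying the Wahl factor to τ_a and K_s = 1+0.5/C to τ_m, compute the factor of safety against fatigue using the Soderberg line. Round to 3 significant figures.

0.229

C = D/d = 20.0/3.4 = 5.8824; K_W = (4C−1)/(4C−4)+0.615/C = 1.2582; K_s = 1+0.5/C = 1.0850
F_a = (F_max−F_min)/2 = 570.5 N; F_m = (F_max+F_min)/2 = 1349.5 N
τ_a = K_W·8F_aD/(πd³) = 1.2582 × 739.25 = 930.09 MPa
τ_m = K_s·8F_mD/(πd³) = 1.0850 × 1748.7 = 1897.3 MPa
Soderberg: 1/n_f = τ_a/S_se + τ_m/S_sy = 930.09/469 + 1897.3/796 = 1.98314 + 2.38354 = 4.3667
n_f = 1/4.3667 = 0.229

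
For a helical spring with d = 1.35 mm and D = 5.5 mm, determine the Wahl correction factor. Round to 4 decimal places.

1.3949

C = D/d = 5.5/1.35 = 4.0741
K_W = (4C−1)/(4C−4) + 0.615/C = 15.296/12.296 + 0.1510 = 1.3949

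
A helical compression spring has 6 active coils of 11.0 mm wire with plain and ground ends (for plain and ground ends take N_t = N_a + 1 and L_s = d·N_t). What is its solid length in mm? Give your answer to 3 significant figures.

77.0 mm

plain and ground ends: N_t = N_a + 1 = 6 + 1 = 7
L_s = d·N_t = 11.0 × 7 = 77 mm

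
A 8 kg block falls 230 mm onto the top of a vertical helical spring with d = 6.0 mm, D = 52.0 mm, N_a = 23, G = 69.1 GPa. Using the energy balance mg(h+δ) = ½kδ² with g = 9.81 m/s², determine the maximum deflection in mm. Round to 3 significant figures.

k = Gd⁴/(8D³N_a) = (69.1×10³)(6.0⁴)/(8·52.0³·23) = 3.4614 N/mm
W = mg = 8 × 9.81 = 78.48 N
½kδ² − Wδ − Wh = 0 → δ = (W + √(W² + 2kWh))/k
δ = (78.48 + √(6159.1 + 124960))/3.4614 = (78.48 + 362.1)/3.4614 = 127.28 mm

127 mm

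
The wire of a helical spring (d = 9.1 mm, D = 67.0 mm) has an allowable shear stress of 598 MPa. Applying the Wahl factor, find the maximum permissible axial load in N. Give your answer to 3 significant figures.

2200 N

C = D/d = 67.0/9.1 = 7.3626
K_W = (4C−1)/(4C−4) + 0.615/C = 28.451/25.451 + 0.0835 = 1.2014
τ_max = K·8FD/(πd³) → F_max = τ_allow·πd³/(8DK)
F_max = 598·π·9.1³/(8·67.0·1.2014) = 1.4157e+06/643.95 = 2198.5 N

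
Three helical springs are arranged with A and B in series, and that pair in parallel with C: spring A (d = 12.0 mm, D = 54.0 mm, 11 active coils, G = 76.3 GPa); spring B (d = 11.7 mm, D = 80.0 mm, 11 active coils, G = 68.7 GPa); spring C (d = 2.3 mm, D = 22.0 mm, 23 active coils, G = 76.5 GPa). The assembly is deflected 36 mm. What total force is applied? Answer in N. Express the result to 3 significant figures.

862 N

k_A = Gd⁴/(8D³N_a) = (76.3×10³)(12.0⁴)/(8·54.0³·11) = 114.18 N/mm
k_B = Gd⁴/(8D³N_a) = (68.7×10³)(11.7⁴)/(8·80.0³·11) = 28.572 N/mm
k_C = Gd⁴/(8D³N_a) = (76.5×10³)(2.3⁴)/(8·22.0³·23) = 1.0927 N/mm
Springs A,B series: k_AB = 1/(1/114.18+1/28.572) = 22.854 N/mm; parallel with C: k_eq = 22.854+1.0927 = 23.946 N/mm
F = k_eq·δ = 23.946·36 = 862.06 N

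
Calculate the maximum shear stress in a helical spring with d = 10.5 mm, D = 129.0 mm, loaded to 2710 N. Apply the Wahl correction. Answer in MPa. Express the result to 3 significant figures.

Spring index C = D/d = 129.0/10.5 = 12.2857
K_W = (4C−1)/(4C−4) + 0.615/C = 48.143/45.143 + 0.0501 = 1.1165
τ₀ = 8FD/(πd³) = 8·2710·129.0/(π·10.5³) = 2.79672e+06/3636.8 = 769.01 MPa
τ_max = K·τ₀ = 1.1165 × 769.01 = 858.61 MPa

859 MPa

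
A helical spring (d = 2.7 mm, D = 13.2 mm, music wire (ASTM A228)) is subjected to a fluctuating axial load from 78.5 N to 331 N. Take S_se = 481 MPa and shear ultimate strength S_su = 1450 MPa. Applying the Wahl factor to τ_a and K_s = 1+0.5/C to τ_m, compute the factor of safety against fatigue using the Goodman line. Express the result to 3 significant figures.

1.17

C = D/d = 13.2/2.7 = 4.8889; K_W = (4C−1)/(4C−4)+0.615/C = 1.3187; K_s = 1+0.5/C = 1.1023
F_a = (F_max−F_min)/2 = 126.25 N; F_m = (F_max+F_min)/2 = 204.75 N
τ_a = K_W·8F_aD/(πd³) = 1.3187 × 215.6 = 284.31 MPa
τ_m = K_s·8F_mD/(πd³) = 1.1023 × 349.66 = 385.42 MPa
Goodman: 1/n_f = τ_a/S_se + τ_m/S_su = 284.31/481 + 385.42/1450 = 0.59107 + 0.26581 = 0.85688
n_f = 1/0.85688 = 1.167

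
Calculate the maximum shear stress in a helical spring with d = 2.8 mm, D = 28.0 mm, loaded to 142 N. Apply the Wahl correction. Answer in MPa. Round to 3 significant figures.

Spring index C = D/d = 28.0/2.8 = 10.0000
K_W = (4C−1)/(4C−4) + 0.615/C = 39.000/36.000 + 0.0615 = 1.1448
τ₀ = 8FD/(πd³) = 8·142·28.0/(π·2.8³) = 31808/68.964 = 461.22 MPa
τ_max = K·τ₀ = 1.1448 × 461.22 = 528.03 MPa

528 MPa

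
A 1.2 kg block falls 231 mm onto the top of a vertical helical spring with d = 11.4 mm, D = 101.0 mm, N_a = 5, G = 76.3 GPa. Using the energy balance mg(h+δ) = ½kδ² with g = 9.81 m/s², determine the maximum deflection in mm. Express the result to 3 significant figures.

13.6 mm

k = Gd⁴/(8D³N_a) = (76.3×10³)(11.4⁴)/(8·101.0³·5) = 31.269 N/mm
W = mg = 1.2 × 9.81 = 11.772 N
½kδ² − Wδ − Wh = 0 → δ = (W + √(W² + 2kWh))/k
δ = (11.772 + √(138.58 + 170064))/31.269 = (11.772 + 412.56)/31.269 = 13.57 mm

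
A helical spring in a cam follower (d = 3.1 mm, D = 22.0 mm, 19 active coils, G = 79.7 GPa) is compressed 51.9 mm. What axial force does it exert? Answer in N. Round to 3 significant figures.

k = Gd⁴/(8D³N_a) = (79.7×10³)(3.1⁴)/(8·22.0³·19) = 4.5477 N/mm
F = k·δ = 4.5477 × 51.9 = 236.03 N

236 N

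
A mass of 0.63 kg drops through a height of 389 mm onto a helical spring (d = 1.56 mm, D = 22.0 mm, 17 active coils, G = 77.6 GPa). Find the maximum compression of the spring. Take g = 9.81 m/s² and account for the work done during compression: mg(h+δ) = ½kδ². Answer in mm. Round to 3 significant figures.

144 mm

k = Gd⁴/(8D³N_a) = (77.6×10³)(1.56⁴)/(8·22.0³·17) = 0.31736 N/mm
W = mg = 0.63 × 9.81 = 6.1803 N
½kδ² − Wδ − Wh = 0 → δ = (W + √(W² + 2kWh))/k
δ = (6.1803 + √(38.196 + 1525.96))/0.31736 = (6.1803 + 39.549)/0.31736 = 144.09 mm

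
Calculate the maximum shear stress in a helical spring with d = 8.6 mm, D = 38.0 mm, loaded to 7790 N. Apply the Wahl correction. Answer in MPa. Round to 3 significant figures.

Spring index C = D/d = 38.0/8.6 = 4.4186
K_W = (4C−1)/(4C−4) + 0.615/C = 16.674/13.674 + 0.1392 = 1.3586
τ₀ = 8FD/(πd³) = 8·7790·38.0/(π·8.6³) = 2.36816e+06/1998.2 = 1185.1 MPa
τ_max = K·τ₀ = 1.3586 × 1185.1 = 1610.1 MPa

1610 MPa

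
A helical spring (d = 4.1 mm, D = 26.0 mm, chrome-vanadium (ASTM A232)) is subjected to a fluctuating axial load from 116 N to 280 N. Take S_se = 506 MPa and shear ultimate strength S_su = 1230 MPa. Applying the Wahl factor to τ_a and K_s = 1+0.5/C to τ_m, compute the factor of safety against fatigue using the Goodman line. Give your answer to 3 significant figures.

2.78

C = D/d = 26.0/4.1 = 6.3415; K_W = (4C−1)/(4C−4)+0.615/C = 1.2374; K_s = 1+0.5/C = 1.0788
F_a = (F_max−F_min)/2 = 82 N; F_m = (F_max+F_min)/2 = 198 N
τ_a = K_W·8F_aD/(πd³) = 1.2374 × 78.773 = 97.473 MPa
τ_m = K_s·8F_mD/(πd³) = 1.0788 × 190.21 = 205.2 MPa
Goodman: 1/n_f = τ_a/S_se + τ_m/S_su = 97.473/506 + 205.2/1230 = 0.19263 + 0.16683 = 0.35947
n_f = 1/0.35947 = 2.782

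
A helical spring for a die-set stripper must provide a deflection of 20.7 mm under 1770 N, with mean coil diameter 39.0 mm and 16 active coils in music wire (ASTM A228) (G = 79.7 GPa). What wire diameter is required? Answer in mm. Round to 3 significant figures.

Required rate k = F/δ = 1770/20.7 = 85.507 N/mm
d = (8D³N_a·k / G)^(1/4) = (8·39.0³·16·85.507 / (79.7×10³))^0.25
  = (8146.1)^0.25 = 9.5003 mm

9.50 mm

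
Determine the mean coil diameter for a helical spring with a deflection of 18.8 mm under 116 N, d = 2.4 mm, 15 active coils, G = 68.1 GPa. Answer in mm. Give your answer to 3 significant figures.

14.5 mm

Required rate k = F/δ = 116/18.8 = 6.1702 N/mm
D = (Gd⁴/(8N_a·k))^(1/3) = (68.1×10³·2.4⁴/(8·15·6.1702))^(1/3)
  = (3051.48)^(1/3) = 14.5045 mm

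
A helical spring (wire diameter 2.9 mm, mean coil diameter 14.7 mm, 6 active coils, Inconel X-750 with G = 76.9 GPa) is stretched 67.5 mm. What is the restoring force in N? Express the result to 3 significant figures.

2410 N

k = Gd⁴/(8D³N_a) = (76.9×10³)(2.9⁴)/(8·14.7³·6) = 35.672 N/mm
F = k·δ = 35.672 × 67.5 = 2407.8 N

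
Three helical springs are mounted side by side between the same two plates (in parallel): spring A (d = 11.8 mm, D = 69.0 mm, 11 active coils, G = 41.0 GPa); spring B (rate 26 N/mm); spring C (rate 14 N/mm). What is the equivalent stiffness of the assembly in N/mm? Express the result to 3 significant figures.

67.5 N/mm

k_A = Gd⁴/(8D³N_a) = (41.0×10³)(11.8⁴)/(8·69.0³·11) = 27.497 N/mm
Parallel: k_eq = 27.497 + 26 + 14 = 67.497 N/mm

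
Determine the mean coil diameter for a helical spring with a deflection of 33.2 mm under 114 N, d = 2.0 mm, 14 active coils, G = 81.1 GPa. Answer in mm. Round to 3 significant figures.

Required rate k = F/δ = 114/33.2 = 3.4337 N/mm
D = (Gd⁴/(8N_a·k))^(1/3) = (81.1×10³·2.0⁴/(8·14·3.4337))^(1/3)
  = (3374.09)^(1/3) = 14.9986 mm

15.0 mm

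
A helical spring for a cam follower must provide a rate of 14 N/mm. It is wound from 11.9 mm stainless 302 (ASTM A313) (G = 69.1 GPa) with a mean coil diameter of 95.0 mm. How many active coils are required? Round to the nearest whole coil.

14

N_a = Gd⁴/(8D³k) = (69.1×10³ × 11.9⁴)/(8 × 95.0³ × 14)
    = 1.38569e+09 / 9.6026e+07 = 14.43 → 14 coils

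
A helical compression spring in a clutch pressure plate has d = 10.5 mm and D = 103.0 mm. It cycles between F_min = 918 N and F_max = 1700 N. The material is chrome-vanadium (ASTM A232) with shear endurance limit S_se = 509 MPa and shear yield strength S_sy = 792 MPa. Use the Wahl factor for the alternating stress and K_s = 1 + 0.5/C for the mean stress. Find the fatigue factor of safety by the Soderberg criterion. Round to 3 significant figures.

C = D/d = 103.0/10.5 = 9.8095; K_W = (4C−1)/(4C−4)+0.615/C = 1.1478; K_s = 1+0.5/C = 1.0510
F_a = (F_max−F_min)/2 = 391 N; F_m = (F_max+F_min)/2 = 1309 N
τ_a = K_W·8F_aD/(πd³) = 1.1478 × 88.59 = 101.69 MPa
τ_m = K_s·8F_mD/(πd³) = 1.0510 × 296.58 = 311.7 MPa
Soderberg: 1/n_f = τ_a/S_se + τ_m/S_sy = 101.69/509 + 311.7/792 = 0.19978 + 0.39356 = 0.59334
n_f = 1/0.59334 = 1.685

1.69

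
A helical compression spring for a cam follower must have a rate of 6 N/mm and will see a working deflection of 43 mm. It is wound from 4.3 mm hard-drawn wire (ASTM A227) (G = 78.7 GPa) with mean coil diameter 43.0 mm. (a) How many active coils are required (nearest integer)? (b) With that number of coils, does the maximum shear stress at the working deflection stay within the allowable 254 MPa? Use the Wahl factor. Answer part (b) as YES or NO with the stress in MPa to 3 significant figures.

N_a = Gd⁴/(8D³k) = (78.7×10³)(4.3⁴)/(8·43.0³·6) = 7.05 → N_a = 7
Actual rate k = Gd⁴/(8D³·7) = 6.043 N/mm
Working load F = kδ = 6.043·43 = 259.85 N
C = 43.0/4.3 = 10.0000; K_W = (4C−1)/(4C−4)+0.615/C = 1.1448
τ_max = K_W·8FD/(πd³) = 1.1448·357.87 = 409.7 MPa
τ_max > 254 MPa → exceeds allowable

(a) 7 coils; (b) NO, τ_max = 410 MPa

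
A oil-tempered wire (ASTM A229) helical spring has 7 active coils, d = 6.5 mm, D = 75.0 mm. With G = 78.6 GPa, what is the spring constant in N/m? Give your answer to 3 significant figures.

5940 N/m

k = Gd⁴/(8D³N_a) = (78.6×10³ × 6.5⁴) / (8 × 75.0³ × 7)
  = 1.40306e+08 / 2.3625e+07 = 5.9389 N/mm = 5938.9 N/m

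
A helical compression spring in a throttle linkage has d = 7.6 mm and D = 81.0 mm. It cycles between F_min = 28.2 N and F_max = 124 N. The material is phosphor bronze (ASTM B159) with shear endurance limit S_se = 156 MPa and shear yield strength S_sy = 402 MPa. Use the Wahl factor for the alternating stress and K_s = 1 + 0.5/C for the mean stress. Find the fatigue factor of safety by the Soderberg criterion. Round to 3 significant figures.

3.89

C = D/d = 81.0/7.6 = 10.6579; K_W = (4C−1)/(4C−4)+0.615/C = 1.1354; K_s = 1+0.5/C = 1.0469
F_a = (F_max−F_min)/2 = 47.9 N; F_m = (F_max+F_min)/2 = 76.1 N
τ_a = K_W·8F_aD/(πd³) = 1.1354 × 22.507 = 25.554 MPa
τ_m = K_s·8F_mD/(πd³) = 1.0469 × 35.758 = 37.435 MPa
Soderberg: 1/n_f = τ_a/S_se + τ_m/S_sy = 25.554/156 + 37.435/402 = 0.16381 + 0.09312 = 0.25693
n_f = 1/0.25693 = 3.892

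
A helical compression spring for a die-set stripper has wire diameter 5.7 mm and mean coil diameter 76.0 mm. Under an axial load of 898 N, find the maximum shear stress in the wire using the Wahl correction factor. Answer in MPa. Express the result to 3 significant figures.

Spring index C = D/d = 76.0/5.7 = 13.3333
K_W = (4C−1)/(4C−4) + 0.615/C = 52.333/49.333 + 0.0461 = 1.1069
τ₀ = 8FD/(πd³) = 8·898·76.0/(π·5.7³) = 545984/581.8 = 938.44 MPa
τ_max = K·τ₀ = 1.1069 × 938.44 = 1038.8 MPa

1040 MPa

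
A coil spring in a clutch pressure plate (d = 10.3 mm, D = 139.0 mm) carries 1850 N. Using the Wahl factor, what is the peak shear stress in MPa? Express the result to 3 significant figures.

Spring index C = D/d = 139.0/10.3 = 13.4951
K_W = (4C−1)/(4C−4) + 0.615/C = 52.981/49.981 + 0.0456 = 1.1056
τ₀ = 8FD/(πd³) = 8·1850·139.0/(π·10.3³) = 2.0572e+06/3432.9 = 599.26 MPa
τ_max = K·τ₀ = 1.1056 × 599.26 = 662.54 MPa

663 MPa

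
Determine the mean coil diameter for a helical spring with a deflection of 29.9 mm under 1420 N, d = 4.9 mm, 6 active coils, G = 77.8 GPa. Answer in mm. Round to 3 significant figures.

27.0 mm

Required rate k = F/δ = 1420/29.9 = 47.492 N/mm
D = (Gd⁴/(8N_a·k))^(1/3) = (77.8×10³·4.9⁴/(8·6·47.492))^(1/3)
  = (19674.6)^(1/3) = 26.9962 mm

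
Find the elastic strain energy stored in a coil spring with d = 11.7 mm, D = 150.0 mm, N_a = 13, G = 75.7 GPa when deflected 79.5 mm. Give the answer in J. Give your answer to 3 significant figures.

k = Gd⁴/(8D³N_a) = (75.7×10³)(11.7⁴)/(8·150.0³·13) = 4.0414 N/mm
U = ½kδ² = 0.5 × 4.0414 × 79.5² = 12771 N·mm = 12.771 J

12.8 J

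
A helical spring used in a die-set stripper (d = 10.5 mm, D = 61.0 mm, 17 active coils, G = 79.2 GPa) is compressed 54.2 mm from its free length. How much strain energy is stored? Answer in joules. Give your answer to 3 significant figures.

45.8 J

k = Gd⁴/(8D³N_a) = (79.2×10³)(10.5⁴)/(8·61.0³·17) = 31.186 N/mm
U = ½kδ² = 0.5 × 31.186 × 54.2² = 45806 N·mm = 45.806 J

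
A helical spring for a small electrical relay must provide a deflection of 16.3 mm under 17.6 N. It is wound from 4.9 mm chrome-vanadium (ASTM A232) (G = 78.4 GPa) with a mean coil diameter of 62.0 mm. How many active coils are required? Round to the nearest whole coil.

Required rate k = F/δ = 17.6/16.3 = 1.0798 N/mm
N_a = Gd⁴/(8D³k) = (78.4×10³ × 4.9⁴)/(8 × 62.0³ × 1.0798)
    = 4.5196e+07 / 2.05869e+06 = 21.95 → 22 coils

22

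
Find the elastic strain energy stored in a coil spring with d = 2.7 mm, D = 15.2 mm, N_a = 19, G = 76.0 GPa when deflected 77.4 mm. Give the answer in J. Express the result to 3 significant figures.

22.7 J

k = Gd⁴/(8D³N_a) = (76.0×10³)(2.7⁴)/(8·15.2³·19) = 7.5665 N/mm
U = ½kδ² = 0.5 × 7.5665 × 77.4² = 22665 N·mm = 22.665 J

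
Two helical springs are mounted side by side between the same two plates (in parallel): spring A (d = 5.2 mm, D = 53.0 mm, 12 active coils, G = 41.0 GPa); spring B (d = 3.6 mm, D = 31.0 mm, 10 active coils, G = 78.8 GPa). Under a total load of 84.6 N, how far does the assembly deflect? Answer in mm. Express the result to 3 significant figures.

11.1 mm

k_A = Gd⁴/(8D³N_a) = (41.0×10³)(5.2⁴)/(8·53.0³·12) = 2.0975 N/mm
k_B = Gd⁴/(8D³N_a) = (78.8×10³)(3.6⁴)/(8·31.0³·10) = 5.5534 N/mm
Parallel: k_eq = 2.0975 + 5.5534 = 7.6509 N/mm
δ = F/k_eq = 84.6/7.6509 = 11.058 mm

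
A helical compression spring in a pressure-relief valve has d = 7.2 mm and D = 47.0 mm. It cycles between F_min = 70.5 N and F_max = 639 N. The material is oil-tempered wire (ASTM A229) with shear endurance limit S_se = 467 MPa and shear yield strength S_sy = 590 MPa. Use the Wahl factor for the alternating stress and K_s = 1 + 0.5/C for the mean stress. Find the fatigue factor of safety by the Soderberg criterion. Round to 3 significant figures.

2.23

C = D/d = 47.0/7.2 = 6.5278; K_W = (4C−1)/(4C−4)+0.615/C = 1.2299; K_s = 1+0.5/C = 1.0766
F_a = (F_max−F_min)/2 = 284.25 N; F_m = (F_max+F_min)/2 = 354.75 N
τ_a = K_W·8F_aD/(πd³) = 1.2299 × 91.147 = 112.1 MPa
τ_m = K_s·8F_mD/(πd³) = 1.0766 × 113.75 = 122.47 MPa
Soderberg: 1/n_f = τ_a/S_se + τ_m/S_sy = 112.1/467 + 122.47/590 = 0.24004 + 0.20757 = 0.44761
n_f = 1/0.44761 = 2.234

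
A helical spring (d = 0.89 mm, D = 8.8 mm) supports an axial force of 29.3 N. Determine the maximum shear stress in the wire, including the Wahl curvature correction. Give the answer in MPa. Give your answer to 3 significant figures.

Spring index C = D/d = 8.8/0.89 = 9.8876
K_W = (4C−1)/(4C−4) + 0.615/C = 38.551/35.551 + 0.0622 = 1.1466
τ₀ = 8FD/(πd³) = 8·29.3·8.8/(π·0.89³) = 2062.72/2.2147 = 931.37 MPa
τ_max = K·τ₀ = 1.1466 × 931.37 = 1067.9 MPa

1070 MPa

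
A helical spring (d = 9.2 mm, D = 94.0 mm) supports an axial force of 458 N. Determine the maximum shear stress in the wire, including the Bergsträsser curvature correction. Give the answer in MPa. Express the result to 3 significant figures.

159 MPa

Spring index C = D/d = 94.0/9.2 = 10.2174
K_B = (4C+2)/(4C−3) = 42.870/37.870 = 1.1320
τ₀ = 8FD/(πd³) = 8·458·94.0/(π·9.2³) = 344416/2446.3 = 140.79 MPa
τ_max = K·τ₀ = 1.1320 × 140.79 = 159.38 MPa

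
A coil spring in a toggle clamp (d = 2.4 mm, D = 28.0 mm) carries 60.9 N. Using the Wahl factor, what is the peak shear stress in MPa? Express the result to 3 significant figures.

353 MPa

Spring index C = D/d = 28.0/2.4 = 11.6667
K_W = (4C−1)/(4C−4) + 0.615/C = 45.667/42.667 + 0.0527 = 1.1230
τ₀ = 8FD/(πd³) = 8·60.9·28.0/(π·2.4³) = 13641.6/43.429 = 314.11 MPa
τ_max = K·τ₀ = 1.1230 × 314.11 = 352.75 MPa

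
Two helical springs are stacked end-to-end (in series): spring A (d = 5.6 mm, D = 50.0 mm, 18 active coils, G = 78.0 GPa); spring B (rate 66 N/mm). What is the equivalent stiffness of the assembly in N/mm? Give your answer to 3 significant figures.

k_A = Gd⁴/(8D³N_a) = (78.0×10³)(5.6⁴)/(8·50.0³·18) = 4.2616 N/mm
Series: 1/k_eq = 1/4.2616 + 1/66 = 0.2498; k_eq = 4.0031 N/mm

4.00 N/mm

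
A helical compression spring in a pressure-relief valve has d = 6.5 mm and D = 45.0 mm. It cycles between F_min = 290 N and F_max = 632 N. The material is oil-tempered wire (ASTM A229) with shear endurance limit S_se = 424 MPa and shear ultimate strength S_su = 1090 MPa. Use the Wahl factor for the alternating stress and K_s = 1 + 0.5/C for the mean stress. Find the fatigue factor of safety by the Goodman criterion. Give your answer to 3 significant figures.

C = D/d = 45.0/6.5 = 6.9231; K_W = (4C−1)/(4C−4)+0.615/C = 1.2155; K_s = 1+0.5/C = 1.0722
F_a = (F_max−F_min)/2 = 171 N; F_m = (F_max+F_min)/2 = 461 N
τ_a = K_W·8F_aD/(πd³) = 1.2155 × 71.352 = 86.726 MPa
τ_m = K_s·8F_mD/(πd³) = 1.0722 × 192.36 = 206.25 MPa
Goodman: 1/n_f = τ_a/S_se + τ_m/S_su = 86.726/424 + 206.25/1090 = 0.20454 + 0.18922 = 0.39376
n_f = 1/0.39376 = 2.54

2.54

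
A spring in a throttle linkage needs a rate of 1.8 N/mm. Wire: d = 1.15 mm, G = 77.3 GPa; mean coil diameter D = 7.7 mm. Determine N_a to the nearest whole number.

21

N_a = Gd⁴/(8D³k) = (77.3×10³ × 1.15⁴)/(8 × 7.7³ × 1.8)
    = 135198 / 6574.08 = 20.57 → 21 coils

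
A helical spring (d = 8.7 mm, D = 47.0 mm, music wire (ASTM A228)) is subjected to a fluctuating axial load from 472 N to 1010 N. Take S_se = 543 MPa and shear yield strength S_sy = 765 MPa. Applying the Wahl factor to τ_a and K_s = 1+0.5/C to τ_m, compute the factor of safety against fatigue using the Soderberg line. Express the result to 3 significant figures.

3.25

C = D/d = 47.0/8.7 = 5.4023; K_W = (4C−1)/(4C−4)+0.615/C = 1.2842; K_s = 1+0.5/C = 1.0926
F_a = (F_max−F_min)/2 = 269 N; F_m = (F_max+F_min)/2 = 741 N
τ_a = K_W·8F_aD/(πd³) = 1.2842 × 48.891 = 62.787 MPa
τ_m = K_s·8F_mD/(πd³) = 1.0926 × 134.68 = 147.14 MPa
Soderberg: 1/n_f = τ_a/S_se + τ_m/S_sy = 62.787/543 + 147.14/765 = 0.11563 + 0.19234 = 0.30797
n_f = 1/0.30797 = 3.247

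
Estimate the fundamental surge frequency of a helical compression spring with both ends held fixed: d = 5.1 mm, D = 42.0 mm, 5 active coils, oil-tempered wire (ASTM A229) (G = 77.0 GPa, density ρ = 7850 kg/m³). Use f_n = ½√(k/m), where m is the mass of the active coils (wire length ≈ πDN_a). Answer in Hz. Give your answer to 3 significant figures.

204 Hz

k = Gd⁴/(8D³N_a) = (77.0×10³)(5.1⁴)/(8·42.0³·5) = 17.578 N/mm = 17578 N/m
Wire length L = πDN_a = π·42.0·5 = 659.73 mm
m = ρ·(πd²/4)·L = 7850 × 20.428×10⁻⁶ m² × 0.65973 m = 0.1058 kg
f_n = ½√(k/m) = 0.5·√(17578/0.1058) = 0.5·√(1.6615e+05) = 203.81 Hz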